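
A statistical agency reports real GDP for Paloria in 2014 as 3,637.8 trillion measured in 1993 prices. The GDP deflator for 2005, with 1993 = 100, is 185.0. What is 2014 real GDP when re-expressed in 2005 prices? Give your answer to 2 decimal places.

Real GDP in 2005 prices = Real GDP in 1993 prices × (P_2005/P_1993) = 3637.8 × 1.850 = 6729.93.

6,729.93 trillion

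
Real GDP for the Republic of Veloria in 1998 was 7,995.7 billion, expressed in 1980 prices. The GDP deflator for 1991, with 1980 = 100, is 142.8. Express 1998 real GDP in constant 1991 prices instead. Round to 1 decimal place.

Real GDP in 1991 prices = Real GDP in 1980 prices × (P_1991/P_1980) = 7995.7 × 1.428 = 11417.86.

11,417.9 billion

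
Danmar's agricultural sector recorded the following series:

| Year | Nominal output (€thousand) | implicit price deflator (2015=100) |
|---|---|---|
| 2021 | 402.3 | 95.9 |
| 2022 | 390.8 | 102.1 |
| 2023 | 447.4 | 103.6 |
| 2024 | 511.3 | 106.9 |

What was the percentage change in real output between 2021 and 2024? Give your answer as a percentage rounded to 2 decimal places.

14.02%

Real output 2021 = 402.3/0.959 = 419.50.
Real output 2024 = 511.3/1.069 = 478.30.
Change = 478.30/419.50 − 1 = 0.1402.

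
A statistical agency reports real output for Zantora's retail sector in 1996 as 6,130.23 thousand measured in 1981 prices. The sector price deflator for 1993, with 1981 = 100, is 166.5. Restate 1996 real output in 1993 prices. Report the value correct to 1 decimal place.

10,206.8 thousand

Real output in 1993 prices = Real output in 1981 prices × (P_1993/P_1981) = 6130.23 × 1.665 = 10206.83.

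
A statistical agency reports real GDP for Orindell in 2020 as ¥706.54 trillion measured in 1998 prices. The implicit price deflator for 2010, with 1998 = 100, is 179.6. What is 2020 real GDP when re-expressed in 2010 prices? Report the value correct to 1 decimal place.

Real GDP in 2010 prices = Real GDP in 1998 prices × (P_2010/P_1998) = 706.54 × 1.796 = 1268.95.

¥1,268.9 trillion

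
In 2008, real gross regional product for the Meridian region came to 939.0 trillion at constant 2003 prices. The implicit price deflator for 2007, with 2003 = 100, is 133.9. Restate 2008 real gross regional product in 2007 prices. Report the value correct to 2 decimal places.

1,257.32 trillion

Real gross regional product in 2007 prices = Real gross regional product in 2003 prices × (P_2007/P_2003) = 939.0 × 1.339 = 1257.32.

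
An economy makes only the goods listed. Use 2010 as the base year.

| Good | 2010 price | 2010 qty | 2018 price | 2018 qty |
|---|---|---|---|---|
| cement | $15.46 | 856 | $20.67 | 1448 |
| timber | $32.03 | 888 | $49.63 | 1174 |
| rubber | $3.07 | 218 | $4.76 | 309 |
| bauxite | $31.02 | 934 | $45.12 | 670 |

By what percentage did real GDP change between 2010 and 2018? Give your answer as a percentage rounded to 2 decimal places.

14.59%

Real GDP 2010 = Nominal GDP 2010 = 15.46·856 + 32.03·888 + 3.07·218 + 31.02·934 = 71318.34.
Real GDP 2018 (at 2010 prices) = 15.46·1448 + 32.03·1174 + 3.07·309 + 31.02·670 = 81721.33.
Real growth = 81721.33/71318.34 − 1 = 0.1459.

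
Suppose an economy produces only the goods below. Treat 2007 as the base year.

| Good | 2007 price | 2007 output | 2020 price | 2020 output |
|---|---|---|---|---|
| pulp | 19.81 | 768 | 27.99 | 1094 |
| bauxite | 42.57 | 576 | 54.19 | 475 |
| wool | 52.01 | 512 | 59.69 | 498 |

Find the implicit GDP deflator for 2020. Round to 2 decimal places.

Nominal GDP 2020 = 27.99·1094 + 54.19·475 + 59.69·498 = 86086.93.
Real GDP 2020 (at 2007 prices) = 19.81·1094 + 42.57·475 + 52.01·498 = 67793.87.
Deflator = Nominal/Real × 100 = 86086.93/67793.87 × 100 = 126.983.

126.98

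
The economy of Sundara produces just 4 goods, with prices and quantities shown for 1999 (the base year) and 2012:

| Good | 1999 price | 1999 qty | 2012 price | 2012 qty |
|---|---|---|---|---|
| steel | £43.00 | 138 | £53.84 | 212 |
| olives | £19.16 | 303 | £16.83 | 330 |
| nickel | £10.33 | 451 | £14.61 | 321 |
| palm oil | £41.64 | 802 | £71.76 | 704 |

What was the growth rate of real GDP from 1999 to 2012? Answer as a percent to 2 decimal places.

Real GDP 1999 = Nominal GDP 1999 = 43.00·138 + 19.16·303 + 10.33·451 + 41.64·802 = 49793.59.
Real GDP 2012 (at 1999 prices) = 43.00·212 + 19.16·330 + 10.33·321 + 41.64·704 = 48069.29.
Real growth = 48069.29/49793.59 − 1 = -0.0346.

-3.46%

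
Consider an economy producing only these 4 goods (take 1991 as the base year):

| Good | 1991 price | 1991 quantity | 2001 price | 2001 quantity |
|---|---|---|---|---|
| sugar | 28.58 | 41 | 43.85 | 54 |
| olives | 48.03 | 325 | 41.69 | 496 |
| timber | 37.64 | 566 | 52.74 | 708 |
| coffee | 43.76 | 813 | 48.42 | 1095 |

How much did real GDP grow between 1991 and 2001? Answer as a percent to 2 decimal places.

35.66%

Real GDP 1991 = Nominal GDP 1991 = 28.58·41 + 48.03·325 + 37.64·566 + 43.76·813 = 73662.65.
Real GDP 2001 (at 1991 prices) = 28.58·54 + 48.03·496 + 37.64·708 + 43.76·1095 = 99932.52.
Real growth = 99932.52/73662.65 − 1 = 0.3566.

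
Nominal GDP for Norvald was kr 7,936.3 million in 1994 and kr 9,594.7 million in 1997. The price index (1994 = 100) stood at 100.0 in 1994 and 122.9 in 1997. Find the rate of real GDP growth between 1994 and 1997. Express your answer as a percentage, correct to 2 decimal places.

Real GDP 1994 = 7936.3 / 1.000 = 7936.30.
Real GDP 1997 = 9594.7 / 1.229 = 7806.92.
Real growth = 7806.92 / 7936.30 − 1 = -0.0163.

-1.63%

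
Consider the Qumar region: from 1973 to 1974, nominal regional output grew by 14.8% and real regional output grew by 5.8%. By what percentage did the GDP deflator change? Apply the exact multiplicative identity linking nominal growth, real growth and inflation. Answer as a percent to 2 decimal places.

8.51%

(1 + g_nom) = (1 + g_real)(1 + π), so π = 1.1480 / 1.0580 − 1 = 0.08507.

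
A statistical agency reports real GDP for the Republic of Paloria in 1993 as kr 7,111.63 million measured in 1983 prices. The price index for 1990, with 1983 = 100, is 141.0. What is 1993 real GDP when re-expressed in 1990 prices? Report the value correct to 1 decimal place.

kr 10,027.4 million

Real GDP in 1990 prices = Real GDP in 1983 prices × (P_1990/P_1983) = 7111.63 × 1.410 = 10027.40.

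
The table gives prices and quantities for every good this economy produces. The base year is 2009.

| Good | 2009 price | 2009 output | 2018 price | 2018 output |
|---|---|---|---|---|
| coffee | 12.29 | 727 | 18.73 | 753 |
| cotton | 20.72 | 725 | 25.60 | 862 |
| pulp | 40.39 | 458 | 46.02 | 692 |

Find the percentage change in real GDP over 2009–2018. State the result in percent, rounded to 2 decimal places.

29.70%

Real GDP 2009 = Nominal GDP 2009 = 12.29·727 + 20.72·725 + 40.39·458 = 42455.45.
Real GDP 2018 (at 2009 prices) = 12.29·753 + 20.72·862 + 40.39·692 = 55064.89.
Real growth = 55064.89/42455.45 − 1 = 0.2970.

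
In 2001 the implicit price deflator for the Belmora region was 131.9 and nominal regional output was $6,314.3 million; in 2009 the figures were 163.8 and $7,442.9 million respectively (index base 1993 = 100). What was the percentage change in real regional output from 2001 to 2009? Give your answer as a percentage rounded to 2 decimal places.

Deflate each year: 2001 → 6314.3/1.319 = 4787.19; 2009 → 7442.9/1.638 = 4543.89.
So real regional output changed by 4543.89/4787.19 − 1 = -0.0508, i.e. -5.08%.

-5.08%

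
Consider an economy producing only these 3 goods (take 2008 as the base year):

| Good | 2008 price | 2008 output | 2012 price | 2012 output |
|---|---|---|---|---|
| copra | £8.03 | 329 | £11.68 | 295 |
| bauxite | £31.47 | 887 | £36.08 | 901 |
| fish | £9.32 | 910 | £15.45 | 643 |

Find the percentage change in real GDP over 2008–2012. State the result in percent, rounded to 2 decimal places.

-5.95%

Real GDP 2008 = Nominal GDP 2008 = 8.03·329 + 31.47·887 + 9.32·910 = 39036.96.
Real GDP 2012 (at 2008 prices) = 8.03·295 + 31.47·901 + 9.32·643 = 36716.08.
Real growth = 36716.08/39036.96 − 1 = -0.0595.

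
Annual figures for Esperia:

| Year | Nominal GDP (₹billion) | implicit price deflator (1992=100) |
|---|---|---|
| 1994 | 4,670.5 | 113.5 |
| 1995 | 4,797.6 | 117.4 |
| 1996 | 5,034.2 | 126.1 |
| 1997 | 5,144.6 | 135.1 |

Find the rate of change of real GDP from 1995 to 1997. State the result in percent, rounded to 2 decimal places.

-6.82%

Real GDP 1995 = 4797.6/1.174 = 4086.54.
Real GDP 1997 = 5144.6/1.351 = 3807.99.
Change = 3807.99/4086.54 − 1 = -0.0682.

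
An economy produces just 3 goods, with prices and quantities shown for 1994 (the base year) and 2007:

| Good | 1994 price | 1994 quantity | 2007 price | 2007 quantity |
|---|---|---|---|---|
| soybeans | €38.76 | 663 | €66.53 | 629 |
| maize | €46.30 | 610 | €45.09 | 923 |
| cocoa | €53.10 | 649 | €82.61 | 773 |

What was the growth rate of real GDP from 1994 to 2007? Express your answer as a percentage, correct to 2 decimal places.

22.35%

Real GDP 1994 = Nominal GDP 1994 = 38.76·663 + 46.30·610 + 53.10·649 = 88402.78.
Real GDP 2007 (at 1994 prices) = 38.76·629 + 46.30·923 + 53.10·773 = 108161.24.
Real growth = 108161.24/88402.78 − 1 = 0.2235.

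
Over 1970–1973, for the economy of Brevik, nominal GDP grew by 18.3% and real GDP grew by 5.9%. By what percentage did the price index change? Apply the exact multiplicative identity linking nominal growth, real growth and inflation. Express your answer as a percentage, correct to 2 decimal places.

(1 + g_nom) = (1 + g_real)(1 + π), so π = 1.1830 / 1.0590 − 1 = 0.11709.

11.71%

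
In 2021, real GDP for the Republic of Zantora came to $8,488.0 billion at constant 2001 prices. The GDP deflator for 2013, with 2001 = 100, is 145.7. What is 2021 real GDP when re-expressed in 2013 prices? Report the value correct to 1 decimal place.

$12,367.0 billion

Real GDP in 2013 prices = Real GDP in 2001 prices × (P_2013/P_2001) = 8488.0 × 1.457 = 12367.02.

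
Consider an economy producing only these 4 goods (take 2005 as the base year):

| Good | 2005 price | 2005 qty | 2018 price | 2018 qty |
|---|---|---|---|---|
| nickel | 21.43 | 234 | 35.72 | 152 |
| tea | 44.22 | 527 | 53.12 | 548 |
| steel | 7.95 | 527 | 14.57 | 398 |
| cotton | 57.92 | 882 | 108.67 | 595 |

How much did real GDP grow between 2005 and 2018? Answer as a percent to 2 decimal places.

-22.10%

Real GDP 2005 = Nominal GDP 2005 = 21.43·234 + 44.22·527 + 7.95·527 + 57.92·882 = 83593.65.
Real GDP 2018 (at 2005 prices) = 21.43·152 + 44.22·548 + 7.95·398 + 57.92·595 = 65116.42.
Real growth = 65116.42/83593.65 − 1 = -0.2210.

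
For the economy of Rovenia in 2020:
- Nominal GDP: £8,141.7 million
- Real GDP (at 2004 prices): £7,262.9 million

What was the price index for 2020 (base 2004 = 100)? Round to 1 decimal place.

price index = (Nominal / Real) × 100 = 8141.7 / 7262.9 × 100 = 112.10.

112.1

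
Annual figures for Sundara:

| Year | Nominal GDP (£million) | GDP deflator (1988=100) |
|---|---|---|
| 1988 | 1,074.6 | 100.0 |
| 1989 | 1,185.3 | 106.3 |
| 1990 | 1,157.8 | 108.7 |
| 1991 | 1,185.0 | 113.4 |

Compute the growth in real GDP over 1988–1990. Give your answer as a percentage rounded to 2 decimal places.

-0.88%

Real GDP 1988 = 1074.6/1.000 = 1074.60.
Real GDP 1990 = 1157.8/1.087 = 1065.13.
Change = 1065.13/1074.60 − 1 = -0.0088.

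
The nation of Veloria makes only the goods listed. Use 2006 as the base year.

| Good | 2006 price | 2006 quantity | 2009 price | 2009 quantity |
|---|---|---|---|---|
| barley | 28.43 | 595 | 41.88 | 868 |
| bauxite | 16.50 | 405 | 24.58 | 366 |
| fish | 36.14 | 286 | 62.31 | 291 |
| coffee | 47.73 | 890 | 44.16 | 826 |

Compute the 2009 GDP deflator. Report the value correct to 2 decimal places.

123.93

Nominal GDP 2009 = 41.88·868 + 24.58·366 + 62.31·291 + 44.16·826 = 99956.49.
Real GDP 2009 (at 2006 prices) = 28.43·868 + 16.50·366 + 36.14·291 + 47.73·826 = 80657.96.
Deflator = Nominal/Real × 100 = 99956.49/80657.96 × 100 = 123.926.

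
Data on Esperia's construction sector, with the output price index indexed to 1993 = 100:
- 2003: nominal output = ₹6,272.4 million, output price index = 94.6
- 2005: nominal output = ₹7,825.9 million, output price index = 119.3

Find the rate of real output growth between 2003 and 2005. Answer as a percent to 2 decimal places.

-1.06%

Real output 2003 = 6272.4 / 0.946 = 6630.44.
Real output 2005 = 7825.9 / 1.193 = 6559.85.
Real growth = 6559.85 / 6630.44 − 1 = -0.0106.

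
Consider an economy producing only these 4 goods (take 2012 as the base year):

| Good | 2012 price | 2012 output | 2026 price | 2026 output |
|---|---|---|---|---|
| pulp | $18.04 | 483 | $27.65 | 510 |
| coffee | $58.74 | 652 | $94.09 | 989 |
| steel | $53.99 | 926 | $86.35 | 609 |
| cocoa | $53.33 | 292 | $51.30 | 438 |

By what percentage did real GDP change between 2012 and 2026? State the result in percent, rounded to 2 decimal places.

9.73%

Real GDP 2012 = Nominal GDP 2012 = 18.04·483 + 58.74·652 + 53.99·926 + 53.33·292 = 112578.90.
Real GDP 2026 (at 2012 prices) = 18.04·510 + 58.74·989 + 53.99·609 + 53.33·438 = 123532.71.
Real growth = 123532.71/112578.90 − 1 = 0.0973.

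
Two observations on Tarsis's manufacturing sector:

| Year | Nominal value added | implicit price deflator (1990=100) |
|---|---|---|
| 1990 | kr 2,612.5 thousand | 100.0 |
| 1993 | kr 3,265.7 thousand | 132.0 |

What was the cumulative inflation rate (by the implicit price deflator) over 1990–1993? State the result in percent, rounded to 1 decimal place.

Price-level change = 132.0 / 100.0 − 1 = 0.3200.

32.0%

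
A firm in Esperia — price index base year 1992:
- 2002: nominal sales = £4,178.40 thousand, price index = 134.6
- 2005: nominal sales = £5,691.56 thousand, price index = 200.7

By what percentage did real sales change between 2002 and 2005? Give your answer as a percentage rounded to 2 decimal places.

Real sales 2002 = 4178.40 / 1.346 = 3104.31.
Real sales 2005 = 5691.56 / 2.007 = 2835.85.
Real growth = 2835.85 / 3104.31 − 1 = -0.0865.

-8.65%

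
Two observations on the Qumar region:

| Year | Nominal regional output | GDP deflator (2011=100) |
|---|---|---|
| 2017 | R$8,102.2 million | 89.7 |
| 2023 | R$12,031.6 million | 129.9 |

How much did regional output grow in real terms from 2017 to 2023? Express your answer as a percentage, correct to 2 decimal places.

Real regional output 2017 = 8102.2 / 0.897 = 9032.55.
Real regional output 2023 = 12031.6 / 1.299 = 9262.20.
Real growth = 9262.20 / 9032.55 − 1 = 0.0254.

2.54%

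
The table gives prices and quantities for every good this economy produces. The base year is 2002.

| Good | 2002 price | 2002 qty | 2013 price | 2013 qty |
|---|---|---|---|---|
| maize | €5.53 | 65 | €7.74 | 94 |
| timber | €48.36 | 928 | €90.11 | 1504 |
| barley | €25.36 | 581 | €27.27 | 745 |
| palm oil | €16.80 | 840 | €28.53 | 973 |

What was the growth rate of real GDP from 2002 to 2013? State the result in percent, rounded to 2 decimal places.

Real GDP 2002 = Nominal GDP 2002 = 5.53·65 + 48.36·928 + 25.36·581 + 16.80·840 = 74083.69.
Real GDP 2013 (at 2002 prices) = 5.53·94 + 48.36·1504 + 25.36·745 + 16.80·973 = 108492.86.
Real growth = 108492.86/74083.69 − 1 = 0.4645.

46.45%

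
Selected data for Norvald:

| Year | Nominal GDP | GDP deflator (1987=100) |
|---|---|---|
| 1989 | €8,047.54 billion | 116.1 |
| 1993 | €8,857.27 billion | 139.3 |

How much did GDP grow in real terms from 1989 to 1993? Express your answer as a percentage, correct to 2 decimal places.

Real GDP 1989 = 8047.54 / 1.161 = 6931.56.
Real GDP 1993 = 8857.27 / 1.393 = 6358.41.
Real growth = 6358.41 / 6931.56 − 1 = -0.0827.

-8.27%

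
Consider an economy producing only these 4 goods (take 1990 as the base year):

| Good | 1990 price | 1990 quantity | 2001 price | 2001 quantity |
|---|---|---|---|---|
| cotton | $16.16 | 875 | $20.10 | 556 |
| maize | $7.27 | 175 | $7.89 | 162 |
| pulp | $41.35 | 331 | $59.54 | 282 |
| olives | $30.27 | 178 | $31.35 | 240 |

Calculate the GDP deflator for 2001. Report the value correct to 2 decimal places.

Nominal GDP 2001 = 20.10·556 + 7.89·162 + 59.54·282 + 31.35·240 = 36768.06.
Real GDP 2001 (at 1990 prices) = 16.16·556 + 7.27·162 + 41.35·282 + 30.27·240 = 29088.20.
Deflator = Nominal/Real × 100 = 36768.06/29088.20 × 100 = 126.402.

126.40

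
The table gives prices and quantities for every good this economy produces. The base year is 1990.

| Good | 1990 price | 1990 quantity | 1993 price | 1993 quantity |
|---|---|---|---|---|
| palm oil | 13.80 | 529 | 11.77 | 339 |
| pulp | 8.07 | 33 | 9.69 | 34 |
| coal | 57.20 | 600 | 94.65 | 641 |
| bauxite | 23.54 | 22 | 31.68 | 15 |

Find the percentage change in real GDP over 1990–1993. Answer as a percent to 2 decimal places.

Real GDP 1990 = Nominal GDP 1990 = 13.80·529 + 8.07·33 + 57.20·600 + 23.54·22 = 42404.39.
Real GDP 1993 (at 1990 prices) = 13.80·339 + 8.07·34 + 57.20·641 + 23.54·15 = 41970.88.
Real growth = 41970.88/42404.39 − 1 = -0.0102.

-1.02%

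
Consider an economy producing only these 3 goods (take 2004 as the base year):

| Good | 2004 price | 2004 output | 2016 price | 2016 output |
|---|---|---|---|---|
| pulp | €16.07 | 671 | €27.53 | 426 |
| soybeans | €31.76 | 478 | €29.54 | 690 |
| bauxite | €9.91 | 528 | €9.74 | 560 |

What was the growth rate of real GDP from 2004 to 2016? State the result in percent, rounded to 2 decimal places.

9.98%

Real GDP 2004 = Nominal GDP 2004 = 16.07·671 + 31.76·478 + 9.91·528 = 31196.73.
Real GDP 2016 (at 2004 prices) = 16.07·426 + 31.76·690 + 9.91·560 = 34309.82.
Real growth = 34309.82/31196.73 − 1 = 0.0998.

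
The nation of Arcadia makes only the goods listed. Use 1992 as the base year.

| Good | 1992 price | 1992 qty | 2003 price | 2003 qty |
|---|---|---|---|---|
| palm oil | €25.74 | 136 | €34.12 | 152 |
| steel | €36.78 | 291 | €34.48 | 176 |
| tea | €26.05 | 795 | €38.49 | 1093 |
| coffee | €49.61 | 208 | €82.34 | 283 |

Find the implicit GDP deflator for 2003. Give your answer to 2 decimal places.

Nominal GDP 2003 = 34.12·152 + 34.48·176 + 38.49·1093 + 82.34·283 = 76626.51.
Real GDP 2003 (at 1992 prices) = 25.74·152 + 36.78·176 + 26.05·1093 + 49.61·283 = 52898.04.
Deflator = Nominal/Real × 100 = 76626.51/52898.04 × 100 = 144.857.

144.86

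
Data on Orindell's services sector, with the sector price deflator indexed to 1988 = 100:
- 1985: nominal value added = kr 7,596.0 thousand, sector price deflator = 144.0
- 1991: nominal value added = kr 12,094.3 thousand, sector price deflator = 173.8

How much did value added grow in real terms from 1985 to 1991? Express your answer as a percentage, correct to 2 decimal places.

Real value added 1985 = 7596.0 / 1.440 = 5275.00.
Real value added 1991 = 12094.3 / 1.738 = 6958.75.
Real growth = 6958.75 / 5275.00 − 1 = 0.3192.

31.92%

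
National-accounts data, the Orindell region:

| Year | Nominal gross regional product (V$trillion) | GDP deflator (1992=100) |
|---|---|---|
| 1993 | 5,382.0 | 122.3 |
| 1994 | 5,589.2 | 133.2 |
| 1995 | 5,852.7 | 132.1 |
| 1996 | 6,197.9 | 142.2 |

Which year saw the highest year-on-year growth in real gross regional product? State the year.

1995

1994: real = 5589.2/1.332 = 4196.10; growth vs 1993 (4400.65) = -4.65%.
1995: real = 5852.7/1.321 = 4430.51; growth vs 1994 (4196.10) = 5.59%.
1996: real = 6197.9/1.422 = 4358.58; growth vs 1995 (4430.51) = -1.62%.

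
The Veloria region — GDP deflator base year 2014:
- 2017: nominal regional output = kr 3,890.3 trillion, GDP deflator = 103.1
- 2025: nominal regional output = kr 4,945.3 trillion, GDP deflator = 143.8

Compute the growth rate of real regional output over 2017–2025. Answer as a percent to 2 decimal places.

Deflate each year: 2017 → 3890.3/1.031 = 3773.33; 2025 → 4945.3/1.438 = 3439.01.
So real regional output changed by 3439.01/3773.33 − 1 = -0.0886, i.e. -8.86%.

-8.86%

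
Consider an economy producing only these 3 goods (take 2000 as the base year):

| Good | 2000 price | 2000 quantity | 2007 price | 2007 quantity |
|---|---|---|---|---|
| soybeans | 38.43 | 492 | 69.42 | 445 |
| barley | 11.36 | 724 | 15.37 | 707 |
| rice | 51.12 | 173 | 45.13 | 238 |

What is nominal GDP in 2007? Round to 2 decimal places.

52499.43

Nominal GDP 2007 = Σ (p_2007 × q_2007) = 69.42·445 + 15.37·707 + 45.13·238 = 52499.43.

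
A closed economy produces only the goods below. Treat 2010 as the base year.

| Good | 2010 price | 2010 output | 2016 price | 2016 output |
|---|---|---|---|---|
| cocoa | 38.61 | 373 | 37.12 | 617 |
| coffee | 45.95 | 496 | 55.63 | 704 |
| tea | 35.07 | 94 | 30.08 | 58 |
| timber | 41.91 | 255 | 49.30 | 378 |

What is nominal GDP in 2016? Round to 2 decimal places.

Nominal GDP 2016 = Σ (p_2016 × q_2016) = 37.12·617 + 55.63·704 + 30.08·58 + 49.30·378 = 82446.60.

82446.60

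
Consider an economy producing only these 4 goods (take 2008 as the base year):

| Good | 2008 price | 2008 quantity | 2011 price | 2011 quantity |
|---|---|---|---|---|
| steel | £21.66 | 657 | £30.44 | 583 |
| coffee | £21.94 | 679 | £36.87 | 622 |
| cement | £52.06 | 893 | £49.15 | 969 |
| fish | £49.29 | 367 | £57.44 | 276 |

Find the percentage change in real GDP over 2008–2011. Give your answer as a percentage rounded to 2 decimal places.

Real GDP 2008 = Nominal GDP 2008 = 21.66·657 + 21.94·679 + 52.06·893 + 49.29·367 = 93706.89.
Real GDP 2011 (at 2008 prices) = 21.66·583 + 21.94·622 + 52.06·969 + 49.29·276 = 90324.64.
Real growth = 90324.64/93706.89 − 1 = -0.0361.

-3.61%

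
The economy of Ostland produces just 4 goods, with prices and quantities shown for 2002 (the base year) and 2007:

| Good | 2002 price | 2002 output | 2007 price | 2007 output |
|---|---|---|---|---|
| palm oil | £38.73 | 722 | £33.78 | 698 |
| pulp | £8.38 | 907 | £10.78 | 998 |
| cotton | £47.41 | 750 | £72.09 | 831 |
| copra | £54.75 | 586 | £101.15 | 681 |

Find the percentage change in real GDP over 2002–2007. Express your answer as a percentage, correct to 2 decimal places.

8.60%

Real GDP 2002 = Nominal GDP 2002 = 38.73·722 + 8.38·907 + 47.41·750 + 54.75·586 = 103204.72.
Real GDP 2007 (at 2002 prices) = 38.73·698 + 8.38·998 + 47.41·831 + 54.75·681 = 112079.24.
Real growth = 112079.24/103204.72 − 1 = 0.0860.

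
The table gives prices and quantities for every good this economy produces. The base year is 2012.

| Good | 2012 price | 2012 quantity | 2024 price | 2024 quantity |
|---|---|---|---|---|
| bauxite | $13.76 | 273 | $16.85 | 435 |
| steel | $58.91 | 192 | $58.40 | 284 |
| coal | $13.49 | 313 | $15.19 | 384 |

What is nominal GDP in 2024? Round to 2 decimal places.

Nominal GDP 2024 = Σ (p_2024 × q_2024) = 16.85·435 + 58.40·284 + 15.19·384 = 29748.31.

$29748.31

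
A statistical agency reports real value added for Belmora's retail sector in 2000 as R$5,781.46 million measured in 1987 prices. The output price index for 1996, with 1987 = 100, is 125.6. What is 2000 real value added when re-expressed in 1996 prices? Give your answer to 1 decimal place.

Real value added in 1996 prices = Real value added in 1987 prices × (P_1996/P_1987) = 5781.46 × 1.256 = 7261.51.

R$7,261.5 million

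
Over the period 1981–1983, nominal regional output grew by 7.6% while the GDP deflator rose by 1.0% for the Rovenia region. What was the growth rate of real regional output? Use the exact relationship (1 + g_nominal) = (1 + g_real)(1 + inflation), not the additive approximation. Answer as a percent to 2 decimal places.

(1 + g_nom) = (1 + g_real)(1 + π), so g_real = 1.0760 / 1.0100 − 1 = 0.06535.

6.53%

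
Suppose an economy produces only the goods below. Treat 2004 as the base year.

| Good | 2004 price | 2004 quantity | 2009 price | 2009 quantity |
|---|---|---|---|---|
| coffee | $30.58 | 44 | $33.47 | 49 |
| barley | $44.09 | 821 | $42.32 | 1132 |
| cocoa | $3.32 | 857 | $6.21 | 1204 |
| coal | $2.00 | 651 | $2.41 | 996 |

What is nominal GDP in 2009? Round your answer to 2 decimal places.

Nominal GDP 2009 = Σ (p_2009 × q_2009) = 33.47·49 + 42.32·1132 + 6.21·1204 + 2.41·996 = 59423.47.

$59423.47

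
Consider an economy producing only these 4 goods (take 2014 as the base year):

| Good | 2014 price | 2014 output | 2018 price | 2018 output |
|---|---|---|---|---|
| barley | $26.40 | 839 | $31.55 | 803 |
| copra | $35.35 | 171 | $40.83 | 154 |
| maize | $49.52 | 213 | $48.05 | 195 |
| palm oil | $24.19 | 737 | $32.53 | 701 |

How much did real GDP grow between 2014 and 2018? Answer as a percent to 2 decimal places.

Real GDP 2014 = Nominal GDP 2014 = 26.40·839 + 35.35·171 + 49.52·213 + 24.19·737 = 56570.24.
Real GDP 2018 (at 2014 prices) = 26.40·803 + 35.35·154 + 49.52·195 + 24.19·701 = 53256.69.
Real growth = 53256.69/56570.24 − 1 = -0.0586.

-5.86%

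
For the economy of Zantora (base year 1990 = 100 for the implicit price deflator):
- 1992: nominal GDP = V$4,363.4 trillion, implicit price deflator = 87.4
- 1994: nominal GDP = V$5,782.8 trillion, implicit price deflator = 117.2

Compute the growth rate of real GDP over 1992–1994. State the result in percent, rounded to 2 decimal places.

Real GDP 1992 = 4363.4 / 0.874 = 4992.45.
Real GDP 1994 = 5782.8 / 1.172 = 4934.13.
Real growth = 4934.13 / 4992.45 − 1 = -0.0117.

-1.17%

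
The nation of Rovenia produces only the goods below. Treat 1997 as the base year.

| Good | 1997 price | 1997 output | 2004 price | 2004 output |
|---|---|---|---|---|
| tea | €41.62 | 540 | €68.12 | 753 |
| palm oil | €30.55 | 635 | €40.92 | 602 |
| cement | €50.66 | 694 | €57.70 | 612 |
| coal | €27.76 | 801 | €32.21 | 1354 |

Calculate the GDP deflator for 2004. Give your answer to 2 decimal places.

Nominal GDP 2004 = 68.12·753 + 40.92·602 + 57.70·612 + 32.21·1354 = 154852.94.
Real GDP 2004 (at 1997 prices) = 41.62·753 + 30.55·602 + 50.66·612 + 27.76·1354 = 118321.92.
Deflator = Nominal/Real × 100 = 154852.94/118321.92 × 100 = 130.874.

130.87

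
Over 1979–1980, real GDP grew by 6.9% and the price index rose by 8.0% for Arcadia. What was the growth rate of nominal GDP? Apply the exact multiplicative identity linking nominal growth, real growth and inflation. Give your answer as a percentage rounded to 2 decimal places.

(1 + g_nom) = (1 + g_real)(1 + π) = 1.0690 × 1.0800 = 1.15452.

15.45%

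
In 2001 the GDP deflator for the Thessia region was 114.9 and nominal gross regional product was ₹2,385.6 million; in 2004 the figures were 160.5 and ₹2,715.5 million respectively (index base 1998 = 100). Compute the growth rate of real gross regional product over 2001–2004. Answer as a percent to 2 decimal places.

Deflate each year: 2001 → 2385.6/1.149 = 2076.24; 2004 → 2715.5/1.605 = 1691.90.
So real gross regional product changed by 1691.90/2076.24 − 1 = -0.1851, i.e. -18.51%.

-18.51%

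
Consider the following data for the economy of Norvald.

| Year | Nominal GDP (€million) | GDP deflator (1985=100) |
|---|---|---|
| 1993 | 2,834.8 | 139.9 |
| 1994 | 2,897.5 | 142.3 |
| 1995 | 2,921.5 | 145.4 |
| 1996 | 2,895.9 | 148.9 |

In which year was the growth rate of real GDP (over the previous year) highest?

1994: real = 2897.5/1.423 = 2036.19; growth vs 1993 (2026.30) = 0.49%.
1995: real = 2921.5/1.454 = 2009.28; growth vs 1994 (2036.19) = -1.32%.
1996: real = 2895.9/1.489 = 1944.86; growth vs 1995 (2009.28) = -3.21%.

1994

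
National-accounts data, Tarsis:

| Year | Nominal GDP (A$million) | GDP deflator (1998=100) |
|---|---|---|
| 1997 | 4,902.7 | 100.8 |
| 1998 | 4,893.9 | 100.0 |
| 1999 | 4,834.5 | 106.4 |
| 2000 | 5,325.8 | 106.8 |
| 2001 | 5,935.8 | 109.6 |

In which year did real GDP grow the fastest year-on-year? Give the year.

2000

1998: real = 4893.9/1.000 = 4893.90; growth vs 1997 (4863.79) = 0.62%.
1999: real = 4834.5/1.064 = 4543.70; growth vs 1998 (4893.90) = -7.16%.
2000: real = 5325.8/1.068 = 4986.70; growth vs 1999 (4543.70) = 9.75%.
2001: real = 5935.8/1.096 = 5415.88; growth vs 2000 (4986.70) = 8.61%.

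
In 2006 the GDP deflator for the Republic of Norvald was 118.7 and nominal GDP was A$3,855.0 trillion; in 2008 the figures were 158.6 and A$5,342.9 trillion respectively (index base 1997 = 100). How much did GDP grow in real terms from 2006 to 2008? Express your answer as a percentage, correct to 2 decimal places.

3.73%

Deflate each year: 2006 → 3855.0/1.187 = 3247.68; 2008 → 5342.9/1.586 = 3368.79.
So real GDP changed by 3368.79/3247.68 − 1 = 0.0373, i.e. 3.73%.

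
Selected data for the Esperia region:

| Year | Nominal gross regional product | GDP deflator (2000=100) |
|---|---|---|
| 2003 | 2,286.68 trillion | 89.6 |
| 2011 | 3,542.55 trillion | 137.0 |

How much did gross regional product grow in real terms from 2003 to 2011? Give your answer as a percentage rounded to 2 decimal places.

Deflate each year: 2003 → 2286.68/0.896 = 2552.10; 2011 → 3542.55/1.370 = 2585.80.
So real gross regional product changed by 2585.80/2552.10 − 1 = 0.0132, i.e. 1.32%.

1.32%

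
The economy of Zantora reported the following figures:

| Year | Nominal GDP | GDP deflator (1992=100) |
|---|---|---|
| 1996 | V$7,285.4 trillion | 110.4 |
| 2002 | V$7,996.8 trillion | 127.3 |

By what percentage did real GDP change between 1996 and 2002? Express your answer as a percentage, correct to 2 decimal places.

Real GDP 1996 = 7285.4 / 1.104 = 6599.09.
Real GDP 2002 = 7996.8 / 1.273 = 6281.85.
Real growth = 6281.85 / 6599.09 − 1 = -0.0481.

-4.81%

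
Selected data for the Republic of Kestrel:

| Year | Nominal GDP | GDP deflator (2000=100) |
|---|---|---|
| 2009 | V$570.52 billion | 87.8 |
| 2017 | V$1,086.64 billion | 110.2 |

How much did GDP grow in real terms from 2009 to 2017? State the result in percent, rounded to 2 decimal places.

51.75%

Real GDP 2009 = 570.52 / 0.878 = 649.79.
Real GDP 2017 = 1086.64 / 1.102 = 986.06.
Real growth = 986.06 / 649.79 − 1 = 0.5175.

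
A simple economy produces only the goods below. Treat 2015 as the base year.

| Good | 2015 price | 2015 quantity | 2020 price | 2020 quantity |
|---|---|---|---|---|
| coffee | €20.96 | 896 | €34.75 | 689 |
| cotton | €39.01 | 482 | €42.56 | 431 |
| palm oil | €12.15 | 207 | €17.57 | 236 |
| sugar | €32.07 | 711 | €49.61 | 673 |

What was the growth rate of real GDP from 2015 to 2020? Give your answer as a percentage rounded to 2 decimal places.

-11.44%

Real GDP 2015 = Nominal GDP 2015 = 20.96·896 + 39.01·482 + 12.15·207 + 32.07·711 = 62899.80.
Real GDP 2020 (at 2015 prices) = 20.96·689 + 39.01·431 + 12.15·236 + 32.07·673 = 55705.26.
Real growth = 55705.26/62899.80 − 1 = -0.1144.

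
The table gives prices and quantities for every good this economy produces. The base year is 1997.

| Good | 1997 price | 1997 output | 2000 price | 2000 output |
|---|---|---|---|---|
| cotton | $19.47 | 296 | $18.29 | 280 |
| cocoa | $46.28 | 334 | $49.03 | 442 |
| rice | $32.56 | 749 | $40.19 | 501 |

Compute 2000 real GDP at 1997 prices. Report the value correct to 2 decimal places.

$42219.92

Real GDP 2000 = Σ (p_1997 × q_2000) = 19.47·280 + 46.28·442 + 32.56·501 = 42219.92.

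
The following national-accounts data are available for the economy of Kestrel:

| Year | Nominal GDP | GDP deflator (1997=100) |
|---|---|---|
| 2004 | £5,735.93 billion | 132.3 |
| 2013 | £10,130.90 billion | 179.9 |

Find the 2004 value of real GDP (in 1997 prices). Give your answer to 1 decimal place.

Real GDP = Nominal / (GDP deflator/100) = 5735.93 / 1.323 = 4335.55.

£4,335.5 billion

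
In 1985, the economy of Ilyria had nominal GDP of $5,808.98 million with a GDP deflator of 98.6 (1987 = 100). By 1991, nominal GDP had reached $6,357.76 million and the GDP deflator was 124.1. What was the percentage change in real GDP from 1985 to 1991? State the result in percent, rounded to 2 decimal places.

Deflate each year: 1985 → 5808.98/0.986 = 5891.46; 1991 → 6357.76/1.241 = 5123.09.
So real GDP changed by 5123.09/5891.46 − 1 = -0.1304, i.e. -13.04%.

-13.04%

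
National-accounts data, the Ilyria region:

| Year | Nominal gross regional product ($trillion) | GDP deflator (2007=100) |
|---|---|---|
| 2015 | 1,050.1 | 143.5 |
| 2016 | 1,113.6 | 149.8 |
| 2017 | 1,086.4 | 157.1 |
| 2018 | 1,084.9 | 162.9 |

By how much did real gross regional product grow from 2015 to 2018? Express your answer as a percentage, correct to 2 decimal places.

-8.99%

Real gross regional product 2015 = 1050.1/1.435 = 731.78.
Real gross regional product 2018 = 1084.9/1.629 = 665.99.
Change = 665.99/731.78 − 1 = -0.0899.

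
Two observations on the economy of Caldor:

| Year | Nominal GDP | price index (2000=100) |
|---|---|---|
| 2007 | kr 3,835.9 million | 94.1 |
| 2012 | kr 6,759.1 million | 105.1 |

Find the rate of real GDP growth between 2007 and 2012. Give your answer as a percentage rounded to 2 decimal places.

57.76%

Real GDP 2007 = 3835.9 / 0.941 = 4076.41.
Real GDP 2012 = 6759.1 / 1.051 = 6431.11.
Real growth = 6431.11 / 4076.41 − 1 = 0.5776.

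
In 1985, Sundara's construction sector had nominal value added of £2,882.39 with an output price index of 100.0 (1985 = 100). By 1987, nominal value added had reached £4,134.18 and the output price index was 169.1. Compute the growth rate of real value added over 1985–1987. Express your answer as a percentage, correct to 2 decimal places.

-15.18%

Deflate each year: 1985 → 2882.39/1.000 = 2882.39; 1987 → 4134.18/1.691 = 2444.81.
So real value added changed by 2444.81/2882.39 − 1 = -0.1518, i.e. -15.18%.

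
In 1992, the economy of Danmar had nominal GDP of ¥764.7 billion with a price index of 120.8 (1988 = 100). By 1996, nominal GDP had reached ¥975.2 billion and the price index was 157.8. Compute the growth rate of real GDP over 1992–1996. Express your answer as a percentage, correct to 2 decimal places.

-2.37%

Deflate each year: 1992 → 764.7/1.208 = 633.03; 1996 → 975.2/1.578 = 618.00.
So real GDP changed by 618.00/633.03 − 1 = -0.0237, i.e. -2.37%.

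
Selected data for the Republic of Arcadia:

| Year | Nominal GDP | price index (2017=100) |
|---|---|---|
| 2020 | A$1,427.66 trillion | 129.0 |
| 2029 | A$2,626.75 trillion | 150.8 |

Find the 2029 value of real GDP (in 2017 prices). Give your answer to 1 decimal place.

A$1,741.9 trillion

Real GDP = Nominal / (price index/100) = 2626.75 / 1.508 = 1741.88.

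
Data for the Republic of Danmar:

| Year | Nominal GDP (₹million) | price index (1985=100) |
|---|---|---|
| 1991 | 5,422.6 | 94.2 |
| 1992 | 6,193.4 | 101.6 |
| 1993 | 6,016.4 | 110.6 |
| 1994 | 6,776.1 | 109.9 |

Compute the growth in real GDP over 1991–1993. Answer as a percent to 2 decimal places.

Real GDP 1991 = 5422.6/0.942 = 5756.48.
Real GDP 1993 = 6016.4/1.106 = 5439.78.
Change = 5439.78/5756.48 − 1 = -0.0550.

-5.50%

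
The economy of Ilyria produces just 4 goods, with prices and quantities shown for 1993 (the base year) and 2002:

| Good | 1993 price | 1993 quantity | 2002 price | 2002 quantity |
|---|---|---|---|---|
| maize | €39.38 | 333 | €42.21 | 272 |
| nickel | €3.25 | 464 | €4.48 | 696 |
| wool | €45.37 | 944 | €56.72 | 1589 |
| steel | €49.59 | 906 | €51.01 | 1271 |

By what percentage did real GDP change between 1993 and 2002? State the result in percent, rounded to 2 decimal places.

Real GDP 1993 = Nominal GDP 1993 = 39.38·333 + 3.25·464 + 45.37·944 + 49.59·906 = 102379.36.
Real GDP 2002 (at 1993 prices) = 39.38·272 + 3.25·696 + 45.37·1589 + 49.59·1271 = 148095.18.
Real growth = 148095.18/102379.36 − 1 = 0.4465.

44.65%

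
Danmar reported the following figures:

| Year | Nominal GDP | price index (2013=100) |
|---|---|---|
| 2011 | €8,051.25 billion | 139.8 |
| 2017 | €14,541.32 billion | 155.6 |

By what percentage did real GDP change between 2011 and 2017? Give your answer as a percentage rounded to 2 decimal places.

Real GDP 2011 = 8051.25 / 1.398 = 5759.12.
Real GDP 2017 = 14541.32 / 1.556 = 9345.32.
Real growth = 9345.32 / 5759.12 − 1 = 0.6227.

62.27%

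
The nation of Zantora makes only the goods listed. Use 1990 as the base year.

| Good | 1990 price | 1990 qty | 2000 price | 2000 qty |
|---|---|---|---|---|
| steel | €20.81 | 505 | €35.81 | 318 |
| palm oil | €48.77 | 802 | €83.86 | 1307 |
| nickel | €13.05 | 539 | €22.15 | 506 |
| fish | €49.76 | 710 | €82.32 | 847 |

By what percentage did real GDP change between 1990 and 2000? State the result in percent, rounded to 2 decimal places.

Real GDP 1990 = Nominal GDP 1990 = 20.81·505 + 48.77·802 + 13.05·539 + 49.76·710 = 91986.14.
Real GDP 2000 (at 1990 prices) = 20.81·318 + 48.77·1307 + 13.05·506 + 49.76·847 = 119109.99.
Real growth = 119109.99/91986.14 − 1 = 0.2949.

29.49%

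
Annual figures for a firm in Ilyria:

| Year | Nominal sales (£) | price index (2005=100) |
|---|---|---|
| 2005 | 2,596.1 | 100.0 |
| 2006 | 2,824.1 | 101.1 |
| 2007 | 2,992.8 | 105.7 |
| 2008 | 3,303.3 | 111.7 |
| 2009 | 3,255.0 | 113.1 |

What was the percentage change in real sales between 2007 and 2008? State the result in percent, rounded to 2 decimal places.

Real sales 2007 = 2992.8/1.057 = 2831.41.
Real sales 2008 = 3303.3/1.117 = 2957.30.
Change = 2957.30/2831.41 − 1 = 0.0445.

4.45%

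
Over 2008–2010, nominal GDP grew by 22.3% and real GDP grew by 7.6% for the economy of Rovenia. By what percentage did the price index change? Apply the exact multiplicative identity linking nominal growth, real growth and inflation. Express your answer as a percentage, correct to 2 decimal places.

13.66%

(1 + g_nom) = (1 + g_real)(1 + π), so π = 1.2230 / 1.0760 − 1 = 0.13662.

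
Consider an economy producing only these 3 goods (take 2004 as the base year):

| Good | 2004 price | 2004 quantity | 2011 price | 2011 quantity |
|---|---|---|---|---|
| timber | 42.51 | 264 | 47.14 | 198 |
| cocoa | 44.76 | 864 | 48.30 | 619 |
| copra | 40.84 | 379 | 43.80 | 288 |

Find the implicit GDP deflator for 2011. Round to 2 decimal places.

108.27

Nominal GDP 2011 = 47.14·198 + 48.30·619 + 43.80·288 = 51845.82.
Real GDP 2011 (at 2004 prices) = 42.51·198 + 44.76·619 + 40.84·288 = 47885.34.
Deflator = Nominal/Real × 100 = 51845.82/47885.34 × 100 = 108.271.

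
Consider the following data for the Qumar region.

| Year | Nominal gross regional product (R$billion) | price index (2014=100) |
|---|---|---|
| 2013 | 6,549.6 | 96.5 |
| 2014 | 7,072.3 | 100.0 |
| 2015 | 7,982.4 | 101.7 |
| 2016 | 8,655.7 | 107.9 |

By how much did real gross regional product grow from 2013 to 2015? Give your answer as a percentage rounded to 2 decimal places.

15.64%

Real gross regional product 2013 = 6549.6/0.965 = 6787.15.
Real gross regional product 2015 = 7982.4/1.017 = 7848.97.
Change = 7848.97/6787.15 − 1 = 0.1564.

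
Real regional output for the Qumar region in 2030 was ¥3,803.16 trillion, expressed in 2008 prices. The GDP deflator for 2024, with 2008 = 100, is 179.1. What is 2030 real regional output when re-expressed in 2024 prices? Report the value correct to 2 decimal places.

¥6,811.46 trillion

Real regional output in 2024 prices = Real regional output in 2008 prices × (P_2024/P_2008) = 3803.16 × 1.791 = 6811.46.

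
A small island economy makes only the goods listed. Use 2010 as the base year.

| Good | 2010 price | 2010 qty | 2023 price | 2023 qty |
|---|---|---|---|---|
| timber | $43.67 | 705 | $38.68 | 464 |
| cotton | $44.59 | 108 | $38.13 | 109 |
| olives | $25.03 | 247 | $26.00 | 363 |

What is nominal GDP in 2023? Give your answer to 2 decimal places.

Nominal GDP 2023 = Σ (p_2023 × q_2023) = 38.68·464 + 38.13·109 + 26.00·363 = 31541.69.

$31541.69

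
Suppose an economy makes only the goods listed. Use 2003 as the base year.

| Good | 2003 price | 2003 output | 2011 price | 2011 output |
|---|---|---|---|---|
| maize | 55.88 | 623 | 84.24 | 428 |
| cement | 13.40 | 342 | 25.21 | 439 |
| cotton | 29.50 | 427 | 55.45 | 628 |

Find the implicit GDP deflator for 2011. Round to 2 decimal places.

Nominal GDP 2011 = 84.24·428 + 25.21·439 + 55.45·628 = 81944.51.
Real GDP 2011 (at 2003 prices) = 55.88·428 + 13.40·439 + 29.50·628 = 48325.24.
Deflator = Nominal/Real × 100 = 81944.51/48325.24 × 100 = 169.569.

169.57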